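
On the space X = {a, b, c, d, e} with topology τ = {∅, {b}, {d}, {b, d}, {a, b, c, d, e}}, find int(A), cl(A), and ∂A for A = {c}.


int(A) = ∅, cl(A) = {a, c, e}, ∂A = {a, c, e}.

Closed sets in (X, τ) are complements of opens:
  closed(X, τ) = {∅, {a, c, e}, {a, b, c, e}, {a, c, d, e}, {a, b, c, d, e}}.
int(A) = ⋃ {U ∈ τ : U ⊆ A}. Opens contained in A: ∅.
Taking the union of these: int(A) = ∅.
cl(A) = ⋂ {C closed : A ⊆ C}. Closed sets containing A: {a, c, e}, {a, b, c, e}, {a, c, d, e}, {a, b, c, d, e}.
Intersecting these: cl(A) = {a, c, e}.
∂A = cl(A) ∖ int(A) = {a, c, e} ∖ ∅ = {a, c, e}.


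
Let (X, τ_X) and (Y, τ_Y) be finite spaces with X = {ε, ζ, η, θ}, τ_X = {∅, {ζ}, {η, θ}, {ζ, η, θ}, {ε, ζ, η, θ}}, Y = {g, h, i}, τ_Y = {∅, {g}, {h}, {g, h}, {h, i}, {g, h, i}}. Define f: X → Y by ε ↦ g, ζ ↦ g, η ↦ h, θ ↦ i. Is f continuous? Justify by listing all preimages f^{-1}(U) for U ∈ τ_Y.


f is NOT continuous.

Compute f^{-1}(U) for each U ∈ τ_Y:
  U = ∅: f^{-1}(U) = ∅ ∈ τ_X ✓.
  U = {g}: f^{-1}(U) = {ε, ζ} ∉ τ_X ✗.
  U = {h}: f^{-1}(U) = {η} ∉ τ_X ✗.
  U = {g, h}: f^{-1}(U) = {ε, ζ, η} ∉ τ_X ✗.
  U = {h, i}: f^{-1}(U) = {η, θ} ∈ τ_X ✓.
  U = {g, h, i}: f^{-1}(U) = {ε, ζ, η, θ} ∈ τ_X ✓.
Found U = {g} with f^{-1}(U) = {ε, ζ} not in τ_X. Therefore f is NOT continuous.


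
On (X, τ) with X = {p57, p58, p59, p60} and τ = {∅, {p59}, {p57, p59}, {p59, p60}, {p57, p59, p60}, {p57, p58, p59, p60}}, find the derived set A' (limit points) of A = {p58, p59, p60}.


A' = {p57, p58, p60}

For each x ∈ X, list the open sets U ∈ τ with x ∈ U, then check whether U ∩ (A ∖ {x}) ≠ ∅ for every such U.
  x = p57: opens ∋ x are {p57, p59}, {p57, p59, p60}, {p57, p58, p59, p60}; each meets A ∖ {p57}, so x IS a limit point.
  x = p58: opens ∋ x are {p57, p58, p59, p60}; each meets A ∖ {p58}, so x IS a limit point.
  x = p59: open {p59} ∋ x has {p59} ∩ (A ∖ {p59}) = ∅, so x is NOT a limit point.
  x = p60: opens ∋ x are {p59, p60}, {p57, p59, p60}, {p57, p58, p59, p60}; each meets A ∖ {p60}, so x IS a limit point.
Collecting: A' = {p57, p58, p60}.


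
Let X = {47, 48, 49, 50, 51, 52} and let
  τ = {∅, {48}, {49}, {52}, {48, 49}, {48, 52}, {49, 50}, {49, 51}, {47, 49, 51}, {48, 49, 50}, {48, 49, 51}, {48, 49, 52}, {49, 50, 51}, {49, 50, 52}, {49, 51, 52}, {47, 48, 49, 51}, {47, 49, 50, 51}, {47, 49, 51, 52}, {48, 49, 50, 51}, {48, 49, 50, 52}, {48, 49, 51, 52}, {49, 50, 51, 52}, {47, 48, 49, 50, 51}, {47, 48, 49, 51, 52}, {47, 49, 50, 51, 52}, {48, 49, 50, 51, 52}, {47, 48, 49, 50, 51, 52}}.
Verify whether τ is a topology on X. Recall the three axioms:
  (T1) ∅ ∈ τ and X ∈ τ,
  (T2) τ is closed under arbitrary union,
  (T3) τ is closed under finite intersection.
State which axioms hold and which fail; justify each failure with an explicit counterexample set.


τ is NOT a topology on X.

Axiom (T1): ∅ ∈ τ? Yes; X ∈ τ? Yes.
Axiom (T2/T3): check pairwise unions and intersections of members of τ.
Counterexample for (T2): {49} ∪ {52} = {49, 52} ∉ τ. Therefore τ is NOT a topology.


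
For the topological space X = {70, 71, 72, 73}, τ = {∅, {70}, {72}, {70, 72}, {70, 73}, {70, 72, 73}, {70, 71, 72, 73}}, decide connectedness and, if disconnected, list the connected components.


(X, τ) is connected.

Find clopen sets (U ∈ τ with X ∖ U ∈ τ):
  U = ∅, X ∖ U = {70, 71, 72, 73} — both open, so U is clopen.
  U = {70, 71, 72, 73}, X ∖ U = ∅ — both open, so U is clopen.
Only trivial clopens (∅ and X) exist, so (X, τ) is connected.
Compute connected components by grouping points that agree on all clopens:
  component: {70, 71, 72, 73}


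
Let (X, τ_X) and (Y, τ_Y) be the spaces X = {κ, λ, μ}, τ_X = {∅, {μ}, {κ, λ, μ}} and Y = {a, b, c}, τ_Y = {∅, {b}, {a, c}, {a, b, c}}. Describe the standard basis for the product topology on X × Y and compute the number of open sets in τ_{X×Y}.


Basis B = {∅ × ∅, {μ} × {b}, {μ} × {a, c}, {κ, λ, μ} × {b}, {μ} × {a, b, c}, {κ, λ, μ} × {a, c}, {κ, λ, μ} × {a, b, c}}; |τ_{X×Y}| = 9.

Enumerate products U × V with U ∈ τ_X, V ∈ τ_Y (deduplicated):
  ∅ × ∅ = {} (∅)
  {μ} × {b} = {(μ,b)}
  {μ} × {a, c} = {(μ,a), (μ,c)}
  {κ, λ, μ} × {b} = {(κ,b), (λ,b), (μ,b)}
  {μ} × {a, b, c} = {(μ,a), (μ,b), (μ,c)}
  {κ, λ, μ} × {a, c} = {(κ,a), (κ,c), (λ,a), (λ,c), (μ,a), (μ,c)}
  {κ, λ, μ} × {a, b, c} = {(κ,a), (κ,b), (κ,c), (λ,a), (λ,b), (λ,c), (μ,a), (μ,b), (μ,c)}
These 7 distinct sets form the basis B.
Close under arbitrary unions to get τ_{X×Y}; counting gives |τ_{X×Y}| = 9.


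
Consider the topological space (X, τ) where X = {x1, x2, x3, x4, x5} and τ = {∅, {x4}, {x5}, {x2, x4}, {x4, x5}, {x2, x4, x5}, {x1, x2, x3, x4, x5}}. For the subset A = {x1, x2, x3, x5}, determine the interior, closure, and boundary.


int(A) = {x5}, cl(A) = {x1, x2, x3, x5}, ∂A = {x1, x2, x3}.

Closed sets in (X, τ) are complements of opens:
  closed(X, τ) = {∅, {x1, x3}, {x1, x2, x3}, {x1, x3, x5}, {x1, x2, x3, x4}, {x1, x2, x3, x5}, {x1, x2, x3, x4, x5}}.
int(A) = ⋃ {U ∈ τ : U ⊆ A}. Opens contained in A: ∅, {x5}.
Taking the union of these: int(A) = {x5}.
cl(A) = ⋂ {C closed : A ⊆ C}. Closed sets containing A: {x1, x2, x3, x5}, {x1, x2, x3, x4, x5}.
Intersecting these: cl(A) = {x1, x2, x3, x5}.
∂A = cl(A) ∖ int(A) = {x1, x2, x3, x5} ∖ {x5} = {x1, x2, x3}.


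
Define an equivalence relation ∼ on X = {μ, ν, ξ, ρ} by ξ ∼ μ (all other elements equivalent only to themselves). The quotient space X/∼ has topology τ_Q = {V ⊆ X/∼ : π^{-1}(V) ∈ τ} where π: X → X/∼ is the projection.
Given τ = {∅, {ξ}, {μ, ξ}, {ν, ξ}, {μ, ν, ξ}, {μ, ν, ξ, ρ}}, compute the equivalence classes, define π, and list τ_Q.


X/∼ = {[μ=ξ], [ν], [ρ]}; |τ_Q| = 4.

Equivalence classes: [μ=ξ], [ν], [ρ].
Quotient map π: X → X/∼ sends μ ↦ [μ=ξ], ν ↦ [ν], ξ ↦ [μ=ξ], ρ ↦ [ρ].
For each subset V ⊆ X/∼, compute π^{-1}(V) ⊆ X and check whether π^{-1}(V) ∈ τ. V is open in τ_Q iff π^{-1}(V) ∈ τ.
  V = {}: π^{-1}(V) = ∅ ∈ τ ✓.
  V = {[μ=ξ]}: π^{-1}(V) = {μ, ξ} ∈ τ ✓.
  V = {[ν]}: π^{-1}(V) = {ν} ∉ τ ✗.
  V = {[μ=ξ], [ν]}: π^{-1}(V) = {μ, ν, ξ} ∈ τ ✓.
  V = {[ρ]}: π^{-1}(V) = {ρ} ∉ τ ✗.
  V = {[μ=ξ], [ρ]}: π^{-1}(V) = {μ, ξ, ρ} ∉ τ ✗.
  V = {[ν], [ρ]}: π^{-1}(V) = {ν, ρ} ∉ τ ✗.
  V = {[μ=ξ], [ν], [ρ]}: π^{-1}(V) = {μ, ν, ξ, ρ} ∈ τ ✓.
Open sets in the quotient: τ_Q = {{}, {[μ=ξ]}, {[μ=ξ], [ν]}, {[μ=ξ], [ν], [ρ]}} (4 elements).


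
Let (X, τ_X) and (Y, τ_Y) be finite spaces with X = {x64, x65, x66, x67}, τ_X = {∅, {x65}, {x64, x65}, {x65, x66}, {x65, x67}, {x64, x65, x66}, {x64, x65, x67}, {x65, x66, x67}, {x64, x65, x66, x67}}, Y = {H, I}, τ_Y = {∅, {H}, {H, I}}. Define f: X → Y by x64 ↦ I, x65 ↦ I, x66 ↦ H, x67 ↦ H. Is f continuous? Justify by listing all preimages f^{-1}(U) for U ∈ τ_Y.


f is NOT continuous.

Compute f^{-1}(U) for each U ∈ τ_Y:
  U = ∅: f^{-1}(U) = ∅ ∈ τ_X ✓.
  U = {H}: f^{-1}(U) = {x66, x67} ∉ τ_X ✗.
  U = {H, I}: f^{-1}(U) = {x64, x65, x66, x67} ∈ τ_X ✓.
Found U = {H} with f^{-1}(U) = {x66, x67} not in τ_X. Therefore f is NOT continuous.


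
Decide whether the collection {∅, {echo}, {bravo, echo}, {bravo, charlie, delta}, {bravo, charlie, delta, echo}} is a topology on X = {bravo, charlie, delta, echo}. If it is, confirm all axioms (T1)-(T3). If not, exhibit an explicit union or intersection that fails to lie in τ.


τ is NOT a topology on X.

Axiom (T1): ∅ ∈ τ? Yes; X ∈ τ? Yes.
Axiom (T2/T3): check pairwise unions and intersections of members of τ.
Counterexample for (T3): {bravo, echo} ∩ {bravo, charlie, delta} = {bravo} ∉ τ. Therefore τ is NOT a topology.


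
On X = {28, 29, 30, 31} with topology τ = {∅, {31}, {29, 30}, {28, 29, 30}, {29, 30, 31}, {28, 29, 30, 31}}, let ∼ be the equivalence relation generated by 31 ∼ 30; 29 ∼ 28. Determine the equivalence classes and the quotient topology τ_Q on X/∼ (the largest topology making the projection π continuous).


X/∼ = {[28=29], [30=31]}; |τ_Q| = 2.

Equivalence classes: [28=29], [30=31].
Quotient map π: X → X/∼ sends 28 ↦ [28=29], 29 ↦ [28=29], 30 ↦ [30=31], 31 ↦ [30=31].
For each subset V ⊆ X/∼, compute π^{-1}(V) ⊆ X and check whether π^{-1}(V) ∈ τ. V is open in τ_Q iff π^{-1}(V) ∈ τ.
  V = {}: π^{-1}(V) = ∅ ∈ τ ✓.
  V = {[28=29]}: π^{-1}(V) = {28, 29} ∉ τ ✗.
  V = {[30=31]}: π^{-1}(V) = {30, 31} ∉ τ ✗.
  V = {[28=29], [30=31]}: π^{-1}(V) = {28, 29, 30, 31} ∈ τ ✓.
Open sets in the quotient: τ_Q = {{}, {[28=29], [30=31]}} (2 elements).


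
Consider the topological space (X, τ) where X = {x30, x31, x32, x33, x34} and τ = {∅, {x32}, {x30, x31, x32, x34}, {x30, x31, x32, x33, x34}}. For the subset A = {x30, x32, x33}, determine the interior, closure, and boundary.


int(A) = {x32}, cl(A) = {x30, x31, x32, x33, x34}, ∂A = {x30, x31, x33, x34}.

Closed sets in (X, τ) are complements of opens:
  closed(X, τ) = {∅, {x33}, {x30, x31, x33, x34}, {x30, x31, x32, x33, x34}}.
int(A) = ⋃ {U ∈ τ : U ⊆ A}. Opens contained in A: ∅, {x32}.
Taking the union of these: int(A) = {x32}.
cl(A) = ⋂ {C closed : A ⊆ C}. Closed sets containing A: {x30, x31, x32, x33, x34}.
Intersecting these: cl(A) = {x30, x31, x32, x33, x34}.
∂A = cl(A) ∖ int(A) = {x30, x31, x32, x33, x34} ∖ {x32} = {x30, x31, x33, x34}.


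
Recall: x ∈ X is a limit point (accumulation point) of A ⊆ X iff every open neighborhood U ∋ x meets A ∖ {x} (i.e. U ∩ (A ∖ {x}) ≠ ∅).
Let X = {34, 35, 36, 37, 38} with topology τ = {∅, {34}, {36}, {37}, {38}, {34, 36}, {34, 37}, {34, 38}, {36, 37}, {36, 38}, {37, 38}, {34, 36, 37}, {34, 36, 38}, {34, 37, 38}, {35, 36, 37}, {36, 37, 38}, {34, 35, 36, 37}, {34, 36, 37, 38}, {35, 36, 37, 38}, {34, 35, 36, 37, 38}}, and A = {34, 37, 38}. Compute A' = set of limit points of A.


A' = {35}

For each x ∈ X, list the open sets U ∈ τ with x ∈ U, then check whether U ∩ (A ∖ {x}) ≠ ∅ for every such U.
  x = 34: open {34} ∋ x has {34} ∩ (A ∖ {34}) = ∅, so x is NOT a limit point.
  x = 35: opens ∋ x are {35, 36, 37}, {34, 35, 36, 37}, {35, 36, 37, 38}, {34, 35, 36, 37, 38}; each meets A ∖ {35}, so x IS a limit point.
  x = 36: open {36} ∋ x has {36} ∩ (A ∖ {36}) = ∅, so x is NOT a limit point.
  x = 37: open {37} ∋ x has {37} ∩ (A ∖ {37}) = ∅, so x is NOT a limit point.
  x = 38: open {38} ∋ x has {38} ∩ (A ∖ {38}) = ∅, so x is NOT a limit point.
Collecting: A' = {35}.


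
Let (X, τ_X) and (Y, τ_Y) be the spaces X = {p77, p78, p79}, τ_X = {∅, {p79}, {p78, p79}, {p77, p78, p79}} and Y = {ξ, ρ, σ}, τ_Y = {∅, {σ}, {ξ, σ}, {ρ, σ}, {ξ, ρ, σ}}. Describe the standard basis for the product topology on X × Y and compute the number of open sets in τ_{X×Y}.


Basis B = {∅ × ∅, {p79} × {σ}, {p78, p79} × {σ}, {p79} × {ξ, σ}, {p79} × {ρ, σ}, {p77, p78, p79} × {σ}, {p79} × {ξ, ρ, σ}, {p78, p79} × {ξ, σ}, {p78, p79} × {ρ, σ}, {p77, p78, p79} × {ξ, σ}, {p77, p78, p79} × {ρ, σ}, {p78, p79} × {ξ, ρ, σ}, {p77, p78, p79} × {ξ, ρ, σ}}; |τ_{X×Y}| = 30.

Enumerate products U × V with U ∈ τ_X, V ∈ τ_Y (deduplicated):
  ∅ × ∅ = {} (∅)
  {p79} × {σ} = {(p79,σ)}
  {p78, p79} × {σ} = {(p78,σ), (p79,σ)}
  {p79} × {ξ, σ} = {(p79,ξ), (p79,σ)}
  {p79} × {ρ, σ} = {(p79,ρ), (p79,σ)}
  {p77, p78, p79} × {σ} = {(p77,σ), (p78,σ), (p79,σ)}
  {p79} × {ξ, ρ, σ} = {(p79,ξ), (p79,ρ), (p79,σ)}
  {p78, p79} × {ξ, σ} = {(p78,ξ), (p78,σ), (p79,ξ), (p79,σ)}
  {p78, p79} × {ρ, σ} = {(p78,ρ), (p78,σ), (p79,ρ), (p79,σ)}
  {p77, p78, p79} × {ξ, σ} = {(p77,ξ), (p77,σ), (p78,ξ), (p78,σ), (p79,ξ), (p79,σ)}
  {p77, p78, p79} × {ρ, σ} = {(p77,ρ), (p77,σ), (p78,ρ), (p78,σ), (p79,ρ), (p79,σ)}
  {p78, p79} × {ξ, ρ, σ} = {(p78,ξ), (p78,ρ), (p78,σ), (p79,ξ), (p79,ρ), (p79,σ)}
  {p77, p78, p79} × {ξ, ρ, σ} = {(p77,ξ), (p77,ρ), (p77,σ), (p78,ξ), (p78,ρ), (p78,σ), (p79,ξ), (p79,ρ), (p79,σ)}
These 13 distinct sets form the basis B.
Close under arbitrary unions to get τ_{X×Y}; counting gives |τ_{X×Y}| = 30.


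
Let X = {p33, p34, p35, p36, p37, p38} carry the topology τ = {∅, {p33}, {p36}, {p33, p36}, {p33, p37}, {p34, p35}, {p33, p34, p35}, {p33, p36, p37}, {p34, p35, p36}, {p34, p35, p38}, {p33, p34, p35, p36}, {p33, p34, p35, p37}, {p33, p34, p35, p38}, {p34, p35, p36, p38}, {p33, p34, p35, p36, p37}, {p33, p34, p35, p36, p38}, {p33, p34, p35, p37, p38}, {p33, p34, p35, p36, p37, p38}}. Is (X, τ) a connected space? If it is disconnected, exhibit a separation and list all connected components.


(X, τ) is disconnected; components = [{p36}, {p33, p37}, {p34, p35, p38}].

Find clopen sets (U ∈ τ with X ∖ U ∈ τ):
  U = ∅, X ∖ U = {p33, p34, p35, p36, p37, p38} — both open, so U is clopen.
  U = {p36}, X ∖ U = {p33, p34, p35, p37, p38} — both open, so U is clopen.
  U = {p33, p37}, X ∖ U = {p34, p35, p36, p38} — both open, so U is clopen.
  U = {p33, p36, p37}, X ∖ U = {p34, p35, p38} — both open, so U is clopen.
  U = {p34, p35, p38}, X ∖ U = {p33, p36, p37} — both open, so U is clopen.
  U = {p34, p35, p36, p38}, X ∖ U = {p33, p37} — both open, so U is clopen.
  U = {p33, p34, p35, p37, p38}, X ∖ U = {p36} — both open, so U is clopen.
  U = {p33, p34, p35, p36, p37, p38}, X ∖ U = ∅ — both open, so U is clopen.
Nontrivial clopen(s) exist: e.g. {p33, p34, p35, p37, p38}. So (X, τ) is disconnected.
Compute connected components by grouping points that agree on all clopens:
  component: {p36}
  component: {p33, p37}
  component: {p34, p35, p38}


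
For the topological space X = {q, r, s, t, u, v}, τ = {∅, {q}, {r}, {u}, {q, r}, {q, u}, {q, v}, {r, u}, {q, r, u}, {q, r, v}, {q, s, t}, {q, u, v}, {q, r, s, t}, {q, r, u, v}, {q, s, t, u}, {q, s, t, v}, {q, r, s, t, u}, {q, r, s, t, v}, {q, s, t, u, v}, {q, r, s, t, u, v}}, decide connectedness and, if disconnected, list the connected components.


(X, τ) is disconnected; components = [{r}, {u}, {q, s, t, v}].

Find clopen sets (U ∈ τ with X ∖ U ∈ τ):
  U = ∅, X ∖ U = {q, r, s, t, u, v} — both open, so U is clopen.
  U = {r}, X ∖ U = {q, s, t, u, v} — both open, so U is clopen.
  U = {u}, X ∖ U = {q, r, s, t, v} — both open, so U is clopen.
  U = {r, u}, X ∖ U = {q, s, t, v} — both open, so U is clopen.
  U = {q, s, t, v}, X ∖ U = {r, u} — both open, so U is clopen.
  U = {q, r, s, t, v}, X ∖ U = {u} — both open, so U is clopen.
  U = {q, s, t, u, v}, X ∖ U = {r} — both open, so U is clopen.
  U = {q, r, s, t, u, v}, X ∖ U = ∅ — both open, so U is clopen.
Nontrivial clopen(s) exist: e.g. {q, s, t, u, v}. So (X, τ) is disconnected.
Compute connected components by grouping points that agree on all clopens:
  component: {r}
  component: {u}
  component: {q, s, t, v}


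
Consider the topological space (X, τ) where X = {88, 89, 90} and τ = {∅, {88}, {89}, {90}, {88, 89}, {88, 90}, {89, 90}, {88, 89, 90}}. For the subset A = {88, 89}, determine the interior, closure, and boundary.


int(A) = {88, 89}, cl(A) = {88, 89}, ∂A = ∅.

Closed sets in (X, τ) are complements of opens:
  closed(X, τ) = {∅, {88}, {89}, {90}, {88, 89}, {88, 90}, {89, 90}, {88, 89, 90}}.
int(A) = ⋃ {U ∈ τ : U ⊆ A}. Opens contained in A: ∅, {88}, {89}, {88, 89}.
Taking the union of these: int(A) = {88, 89}.
cl(A) = ⋂ {C closed : A ⊆ C}. Closed sets containing A: {88, 89}, {88, 89, 90}.
Intersecting these: cl(A) = {88, 89}.
∂A = cl(A) ∖ int(A) = {88, 89} ∖ {88, 89} = ∅.


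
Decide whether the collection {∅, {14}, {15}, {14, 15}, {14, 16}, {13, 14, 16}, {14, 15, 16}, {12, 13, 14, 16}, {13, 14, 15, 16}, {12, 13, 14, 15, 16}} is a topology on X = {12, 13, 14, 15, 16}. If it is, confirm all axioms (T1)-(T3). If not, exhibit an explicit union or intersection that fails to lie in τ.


τ IS a topology on X.

Axiom (T1): ∅ ∈ τ? Yes; X ∈ τ? Yes.
Axiom (T2/T3): check pairwise unions and intersections of members of τ.
All pairwise intersections and unions checked — each lies in τ. Therefore τ satisfies (T1), (T2), (T3): it IS a topology on X.


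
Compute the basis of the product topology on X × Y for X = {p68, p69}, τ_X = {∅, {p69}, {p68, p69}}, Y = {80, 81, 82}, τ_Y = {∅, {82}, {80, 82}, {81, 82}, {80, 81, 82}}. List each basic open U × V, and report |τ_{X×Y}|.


Basis B = {∅ × ∅, {p69} × {82}, {p68, p69} × {82}, {p69} × {80, 82}, {p69} × {81, 82}, {p69} × {80, 81, 82}, {p68, p69} × {80, 82}, {p68, p69} × {81, 82}, {p68, p69} × {80, 81, 82}}; |τ_{X×Y}| = 14.

Enumerate products U × V with U ∈ τ_X, V ∈ τ_Y (deduplicated):
  ∅ × ∅ = {} (∅)
  {p69} × {82} = {(p69,82)}
  {p68, p69} × {82} = {(p68,82), (p69,82)}
  {p69} × {80, 82} = {(p69,80), (p69,82)}
  {p69} × {81, 82} = {(p69,81), (p69,82)}
  {p69} × {80, 81, 82} = {(p69,80), (p69,81), (p69,82)}
  {p68, p69} × {80, 82} = {(p68,80), (p68,82), (p69,80), (p69,82)}
  {p68, p69} × {81, 82} = {(p68,81), (p68,82), (p69,81), (p69,82)}
  {p68, p69} × {80, 81, 82} = {(p68,80), (p68,81), (p68,82), (p69,80), (p69,81), (p69,82)}
These 9 distinct sets form the basis B.
Close under arbitrary unions to get τ_{X×Y}; counting gives |τ_{X×Y}| = 14.


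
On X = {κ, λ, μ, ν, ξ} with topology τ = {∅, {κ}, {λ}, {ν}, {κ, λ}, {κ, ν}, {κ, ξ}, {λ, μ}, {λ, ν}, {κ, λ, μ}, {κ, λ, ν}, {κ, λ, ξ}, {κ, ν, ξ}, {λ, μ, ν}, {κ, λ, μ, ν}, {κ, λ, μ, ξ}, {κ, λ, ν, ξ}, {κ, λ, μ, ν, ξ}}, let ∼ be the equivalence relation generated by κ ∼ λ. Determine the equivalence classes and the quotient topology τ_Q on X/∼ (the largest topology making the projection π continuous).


X/∼ = {[κ=λ], [μ], [ν], [ξ]}; |τ_Q| = 10.

Equivalence classes: [κ=λ], [μ], [ν], [ξ].
Quotient map π: X → X/∼ sends κ ↦ [κ=λ], λ ↦ [κ=λ], μ ↦ [μ], ν ↦ [ν], ξ ↦ [ξ].
For each subset V ⊆ X/∼, compute π^{-1}(V) ⊆ X and check whether π^{-1}(V) ∈ τ. V is open in τ_Q iff π^{-1}(V) ∈ τ.
  V = {}: π^{-1}(V) = ∅ ∈ τ ✓.
  V = {[κ=λ]}: π^{-1}(V) = {κ, λ} ∈ τ ✓.
  V = {[μ]}: π^{-1}(V) = {μ} ∉ τ ✗.
  V = {[κ=λ], [μ]}: π^{-1}(V) = {κ, λ, μ} ∈ τ ✓.
  V = {[ν]}: π^{-1}(V) = {ν} ∈ τ ✓.
  V = {[κ=λ], [ν]}: π^{-1}(V) = {κ, λ, ν} ∈ τ ✓.
  V = {[μ], [ν]}: π^{-1}(V) = {μ, ν} ∉ τ ✗.
  V = {[κ=λ], [μ], [ν]}: π^{-1}(V) = {κ, λ, μ, ν} ∈ τ ✓.
  V = {[ξ]}: π^{-1}(V) = {ξ} ∉ τ ✗.
  V = {[κ=λ], [ξ]}: π^{-1}(V) = {κ, λ, ξ} ∈ τ ✓.
  V = {[μ], [ξ]}: π^{-1}(V) = {μ, ξ} ∉ τ ✗.
  V = {[κ=λ], [μ], [ξ]}: π^{-1}(V) = {κ, λ, μ, ξ} ∈ τ ✓.
  V = {[ν], [ξ]}: π^{-1}(V) = {ν, ξ} ∉ τ ✗.
  V = {[κ=λ], [ν], [ξ]}: π^{-1}(V) = {κ, λ, ν, ξ} ∈ τ ✓.
  V = {[μ], [ν], [ξ]}: π^{-1}(V) = {μ, ν, ξ} ∉ τ ✗.
  V = {[κ=λ], [μ], [ν], [ξ]}: π^{-1}(V) = {κ, λ, μ, ν, ξ} ∈ τ ✓.
Open sets in the quotient: τ_Q = {{}, {[κ=λ]}, {[κ=λ], [μ]}, {[ν]}, {[κ=λ], [ν]}, {[κ=λ], [μ], [ν]}, {[κ=λ], [ξ]}, {[κ=λ], [μ], [ξ]}, {[κ=λ], [ν], [ξ]}, {[κ=λ], [μ], [ν], [ξ]}} (10 elements).


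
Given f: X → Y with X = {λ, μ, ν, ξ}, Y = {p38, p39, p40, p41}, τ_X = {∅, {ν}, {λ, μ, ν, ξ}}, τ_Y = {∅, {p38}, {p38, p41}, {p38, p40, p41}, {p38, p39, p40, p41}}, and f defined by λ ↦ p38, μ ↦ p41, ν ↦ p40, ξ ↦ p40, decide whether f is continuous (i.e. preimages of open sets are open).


f is NOT continuous.

Compute f^{-1}(U) for each U ∈ τ_Y:
  U = ∅: f^{-1}(U) = ∅ ∈ τ_X ✓.
  U = {p38}: f^{-1}(U) = {λ} ∉ τ_X ✗.
  U = {p38, p41}: f^{-1}(U) = {λ, μ} ∉ τ_X ✗.
  U = {p38, p40, p41}: f^{-1}(U) = {λ, μ, ν, ξ} ∈ τ_X ✓.
  U = {p38, p39, p40, p41}: f^{-1}(U) = {λ, μ, ν, ξ} ∈ τ_X ✓.
Found U = {p38} with f^{-1}(U) = {λ} not in τ_X. Therefore f is NOT continuous.


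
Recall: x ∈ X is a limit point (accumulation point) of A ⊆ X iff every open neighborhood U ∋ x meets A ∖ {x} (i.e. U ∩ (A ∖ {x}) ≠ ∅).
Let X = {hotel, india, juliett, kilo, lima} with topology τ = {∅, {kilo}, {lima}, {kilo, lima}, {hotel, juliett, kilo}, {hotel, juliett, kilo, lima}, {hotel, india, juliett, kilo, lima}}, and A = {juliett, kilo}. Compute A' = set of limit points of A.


A' = {hotel, india, juliett}

For each x ∈ X, list the open sets U ∈ τ with x ∈ U, then check whether U ∩ (A ∖ {x}) ≠ ∅ for every such U.
  x = hotel: opens ∋ x are {hotel, juliett, kilo}, {hotel, juliett, kilo, lima}, {hotel, india, juliett, kilo, lima}; each meets A ∖ {hotel}, so x IS a limit point.
  x = india: opens ∋ x are {hotel, india, juliett, kilo, lima}; each meets A ∖ {india}, so x IS a limit point.
  x = juliett: opens ∋ x are {hotel, juliett, kilo}, {hotel, juliett, kilo, lima}, {hotel, india, juliett, kilo, lima}; each meets A ∖ {juliett}, so x IS a limit point.
  x = kilo: open {kilo} ∋ x has {kilo} ∩ (A ∖ {kilo}) = ∅, so x is NOT a limit point.
  x = lima: open {lima} ∋ x has {lima} ∩ (A ∖ {lima}) = ∅, so x is NOT a limit point.
Collecting: A' = {hotel, india, juliett}.


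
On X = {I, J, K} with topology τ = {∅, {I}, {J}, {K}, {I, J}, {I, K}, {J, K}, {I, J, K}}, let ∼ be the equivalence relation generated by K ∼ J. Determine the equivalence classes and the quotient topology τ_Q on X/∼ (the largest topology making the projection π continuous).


X/∼ = {[I], [J=K]}; |τ_Q| = 4.

Equivalence classes: [I], [J=K].
Quotient map π: X → X/∼ sends I ↦ [I], J ↦ [J=K], K ↦ [J=K].
For each subset V ⊆ X/∼, compute π^{-1}(V) ⊆ X and check whether π^{-1}(V) ∈ τ. V is open in τ_Q iff π^{-1}(V) ∈ τ.
  V = {}: π^{-1}(V) = ∅ ∈ τ ✓.
  V = {[I]}: π^{-1}(V) = {I} ∈ τ ✓.
  V = {[J=K]}: π^{-1}(V) = {J, K} ∈ τ ✓.
  V = {[I], [J=K]}: π^{-1}(V) = {I, J, K} ∈ τ ✓.
Open sets in the quotient: τ_Q = {{}, {[I]}, {[J=K]}, {[I], [J=K]}} (4 elements).


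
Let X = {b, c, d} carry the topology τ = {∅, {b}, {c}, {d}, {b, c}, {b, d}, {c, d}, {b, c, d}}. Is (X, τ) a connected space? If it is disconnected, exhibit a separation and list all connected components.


(X, τ) is disconnected; components = [{b}, {c}, {d}].

Find clopen sets (U ∈ τ with X ∖ U ∈ τ):
  U = ∅, X ∖ U = {b, c, d} — both open, so U is clopen.
  U = {b}, X ∖ U = {c, d} — both open, so U is clopen.
  U = {c}, X ∖ U = {b, d} — both open, so U is clopen.
  U = {d}, X ∖ U = {b, c} — both open, so U is clopen.
  U = {b, c}, X ∖ U = {d} — both open, so U is clopen.
  U = {b, d}, X ∖ U = {c} — both open, so U is clopen.
  U = {c, d}, X ∖ U = {b} — both open, so U is clopen.
  U = {b, c, d}, X ∖ U = ∅ — both open, so U is clopen.
Nontrivial clopen(s) exist: e.g. {c}. So (X, τ) is disconnected.
Compute connected components by grouping points that agree on all clopens:
  component: {b}
  component: {c}
  component: {d}


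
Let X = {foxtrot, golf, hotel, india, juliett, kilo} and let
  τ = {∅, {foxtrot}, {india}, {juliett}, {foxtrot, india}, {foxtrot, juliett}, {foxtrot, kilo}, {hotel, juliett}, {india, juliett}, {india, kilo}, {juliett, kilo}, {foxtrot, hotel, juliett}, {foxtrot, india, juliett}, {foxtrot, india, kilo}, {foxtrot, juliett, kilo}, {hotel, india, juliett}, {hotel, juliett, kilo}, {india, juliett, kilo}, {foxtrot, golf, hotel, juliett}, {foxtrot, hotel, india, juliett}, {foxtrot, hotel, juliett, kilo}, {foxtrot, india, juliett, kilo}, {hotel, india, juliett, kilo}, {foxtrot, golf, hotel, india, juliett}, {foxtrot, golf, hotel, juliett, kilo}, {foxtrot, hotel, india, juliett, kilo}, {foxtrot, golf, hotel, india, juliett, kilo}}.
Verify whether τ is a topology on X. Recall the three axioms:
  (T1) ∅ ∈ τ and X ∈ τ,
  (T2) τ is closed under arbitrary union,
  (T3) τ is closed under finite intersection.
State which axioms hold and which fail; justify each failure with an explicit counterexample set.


τ is NOT a topology on X.

Axiom (T1): ∅ ∈ τ? Yes; X ∈ τ? Yes.
Axiom (T2/T3): check pairwise unions and intersections of members of τ.
Counterexample for (T3): {foxtrot, kilo} ∩ {india, kilo} = {kilo} ∉ τ. Therefore τ is NOT a topology.


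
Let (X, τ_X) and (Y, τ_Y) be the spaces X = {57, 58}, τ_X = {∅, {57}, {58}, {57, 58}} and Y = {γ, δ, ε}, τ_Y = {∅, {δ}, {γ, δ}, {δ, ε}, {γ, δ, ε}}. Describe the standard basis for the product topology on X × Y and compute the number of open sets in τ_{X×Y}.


Basis B = {∅ × ∅, {57} × {δ}, {58} × {δ}, {57} × {γ, δ}, {57} × {δ, ε}, {57, 58} × {δ}, {58} × {γ, δ}, {58} × {δ, ε}, {57} × {γ, δ, ε}, {58} × {γ, δ, ε}, {57, 58} × {γ, δ}, {57, 58} × {δ, ε}, {57, 58} × {γ, δ, ε}}; |τ_{X×Y}| = 25.

Enumerate products U × V with U ∈ τ_X, V ∈ τ_Y (deduplicated):
  ∅ × ∅ = {} (∅)
  {57} × {δ} = {(57,δ)}
  {58} × {δ} = {(58,δ)}
  {57} × {γ, δ} = {(57,γ), (57,δ)}
  {57} × {δ, ε} = {(57,δ), (57,ε)}
  {57, 58} × {δ} = {(57,δ), (58,δ)}
  {58} × {γ, δ} = {(58,γ), (58,δ)}
  {58} × {δ, ε} = {(58,δ), (58,ε)}
  {57} × {γ, δ, ε} = {(57,γ), (57,δ), (57,ε)}
  {58} × {γ, δ, ε} = {(58,γ), (58,δ), (58,ε)}
  {57, 58} × {γ, δ} = {(57,γ), (57,δ), (58,γ), (58,δ)}
  {57, 58} × {δ, ε} = {(57,δ), (57,ε), (58,δ), (58,ε)}
  {57, 58} × {γ, δ, ε} = {(57,γ), (57,δ), (57,ε), (58,γ), (58,δ), (58,ε)}
These 13 distinct sets form the basis B.
Close under arbitrary unions to get τ_{X×Y}; counting gives |τ_{X×Y}| = 25.


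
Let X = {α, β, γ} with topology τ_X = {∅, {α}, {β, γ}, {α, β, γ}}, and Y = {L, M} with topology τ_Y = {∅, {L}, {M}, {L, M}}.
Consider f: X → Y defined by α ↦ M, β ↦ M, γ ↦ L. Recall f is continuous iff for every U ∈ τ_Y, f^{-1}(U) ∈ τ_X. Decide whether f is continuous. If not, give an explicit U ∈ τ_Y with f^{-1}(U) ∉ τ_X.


f is NOT continuous.

Compute f^{-1}(U) for each U ∈ τ_Y:
  U = ∅: f^{-1}(U) = ∅ ∈ τ_X ✓.
  U = {L}: f^{-1}(U) = {γ} ∉ τ_X ✗.
  U = {M}: f^{-1}(U) = {α, β} ∉ τ_X ✗.
  U = {L, M}: f^{-1}(U) = {α, β, γ} ∈ τ_X ✓.
Found U = {L} with f^{-1}(U) = {γ} not in τ_X. Therefore f is NOT continuous.


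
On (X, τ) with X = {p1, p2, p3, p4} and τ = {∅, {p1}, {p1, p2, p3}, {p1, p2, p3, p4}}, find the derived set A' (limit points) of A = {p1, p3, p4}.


A' = {p2, p3, p4}

For each x ∈ X, list the open sets U ∈ τ with x ∈ U, then check whether U ∩ (A ∖ {x}) ≠ ∅ for every such U.
  x = p1: open {p1} ∋ x has {p1} ∩ (A ∖ {p1}) = ∅, so x is NOT a limit point.
  x = p2: opens ∋ x are {p1, p2, p3}, {p1, p2, p3, p4}; each meets A ∖ {p2}, so x IS a limit point.
  x = p3: opens ∋ x are {p1, p2, p3}, {p1, p2, p3, p4}; each meets A ∖ {p3}, so x IS a limit point.
  x = p4: opens ∋ x are {p1, p2, p3, p4}; each meets A ∖ {p4}, so x IS a limit point.
Collecting: A' = {p2, p3, p4}.


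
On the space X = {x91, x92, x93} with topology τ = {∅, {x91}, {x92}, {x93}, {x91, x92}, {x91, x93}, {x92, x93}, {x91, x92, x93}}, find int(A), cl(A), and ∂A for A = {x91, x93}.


int(A) = {x91, x93}, cl(A) = {x91, x93}, ∂A = ∅.

Closed sets in (X, τ) are complements of opens:
  closed(X, τ) = {∅, {x91}, {x92}, {x93}, {x91, x92}, {x91, x93}, {x92, x93}, {x91, x92, x93}}.
int(A) = ⋃ {U ∈ τ : U ⊆ A}. Opens contained in A: ∅, {x91}, {x93}, {x91, x93}.
Taking the union of these: int(A) = {x91, x93}.
cl(A) = ⋂ {C closed : A ⊆ C}. Closed sets containing A: {x91, x93}, {x91, x92, x93}.
Intersecting these: cl(A) = {x91, x93}.
∂A = cl(A) ∖ int(A) = {x91, x93} ∖ {x91, x93} = ∅.


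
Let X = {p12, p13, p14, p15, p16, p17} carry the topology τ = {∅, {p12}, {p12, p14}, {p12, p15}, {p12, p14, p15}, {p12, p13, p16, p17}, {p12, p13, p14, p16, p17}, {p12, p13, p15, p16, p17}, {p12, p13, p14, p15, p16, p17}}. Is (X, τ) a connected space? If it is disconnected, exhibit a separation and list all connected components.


(X, τ) is connected.

Find clopen sets (U ∈ τ with X ∖ U ∈ τ):
  U = ∅, X ∖ U = {p12, p13, p14, p15, p16, p17} — both open, so U is clopen.
  U = {p12, p13, p14, p15, p16, p17}, X ∖ U = ∅ — both open, so U is clopen.
Only trivial clopens (∅ and X) exist, so (X, τ) is connected.
Compute connected components by grouping points that agree on all clopens:
  component: {p12, p13, p14, p15, p16, p17}


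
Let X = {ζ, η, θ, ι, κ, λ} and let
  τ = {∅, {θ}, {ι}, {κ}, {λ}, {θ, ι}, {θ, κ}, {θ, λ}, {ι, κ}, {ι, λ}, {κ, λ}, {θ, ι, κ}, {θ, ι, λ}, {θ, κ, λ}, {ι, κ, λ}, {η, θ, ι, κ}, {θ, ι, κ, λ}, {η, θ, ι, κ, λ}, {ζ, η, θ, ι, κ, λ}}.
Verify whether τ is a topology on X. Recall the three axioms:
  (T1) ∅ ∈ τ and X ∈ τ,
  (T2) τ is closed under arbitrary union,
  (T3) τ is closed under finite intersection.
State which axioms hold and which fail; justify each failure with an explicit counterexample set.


τ IS a topology on X.

Axiom (T1): ∅ ∈ τ? Yes; X ∈ τ? Yes.
Axiom (T2/T3): check pairwise unions and intersections of members of τ.
All pairwise intersections and unions checked — each lies in τ. Therefore τ satisfies (T1), (T2), (T3): it IS a topology on X.


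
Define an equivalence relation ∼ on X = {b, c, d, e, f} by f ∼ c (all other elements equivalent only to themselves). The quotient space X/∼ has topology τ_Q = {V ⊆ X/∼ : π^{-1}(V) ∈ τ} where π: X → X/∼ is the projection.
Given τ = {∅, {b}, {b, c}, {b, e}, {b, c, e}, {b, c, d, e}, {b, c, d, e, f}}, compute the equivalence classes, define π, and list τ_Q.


X/∼ = {[b], [c=f], [d], [e]}; |τ_Q| = 4.

Equivalence classes: [b], [c=f], [d], [e].
Quotient map π: X → X/∼ sends b ↦ [b], c ↦ [c=f], d ↦ [d], e ↦ [e], f ↦ [c=f].
For each subset V ⊆ X/∼, compute π^{-1}(V) ⊆ X and check whether π^{-1}(V) ∈ τ. V is open in τ_Q iff π^{-1}(V) ∈ τ.
  V = {}: π^{-1}(V) = ∅ ∈ τ ✓.
  V = {[b]}: π^{-1}(V) = {b} ∈ τ ✓.
  V = {[c=f]}: π^{-1}(V) = {c, f} ∉ τ ✗.
  V = {[b], [c=f]}: π^{-1}(V) = {b, c, f} ∉ τ ✗.
  V = {[d]}: π^{-1}(V) = {d} ∉ τ ✗.
  V = {[b], [d]}: π^{-1}(V) = {b, d} ∉ τ ✗.
  V = {[c=f], [d]}: π^{-1}(V) = {c, d, f} ∉ τ ✗.
  V = {[b], [c=f], [d]}: π^{-1}(V) = {b, c, d, f} ∉ τ ✗.
  V = {[e]}: π^{-1}(V) = {e} ∉ τ ✗.
  V = {[b], [e]}: π^{-1}(V) = {b, e} ∈ τ ✓.
  V = {[c=f], [e]}: π^{-1}(V) = {c, e, f} ∉ τ ✗.
  V = {[b], [c=f], [e]}: π^{-1}(V) = {b, c, e, f} ∉ τ ✗.
  V = {[d], [e]}: π^{-1}(V) = {d, e} ∉ τ ✗.
  V = {[b], [d], [e]}: π^{-1}(V) = {b, d, e} ∉ τ ✗.
  V = {[c=f], [d], [e]}: π^{-1}(V) = {c, d, e, f} ∉ τ ✗.
  V = {[b], [c=f], [d], [e]}: π^{-1}(V) = {b, c, d, e, f} ∈ τ ✓.
Open sets in the quotient: τ_Q = {{}, {[b]}, {[b], [e]}, {[b], [c=f], [d], [e]}} (4 elements).


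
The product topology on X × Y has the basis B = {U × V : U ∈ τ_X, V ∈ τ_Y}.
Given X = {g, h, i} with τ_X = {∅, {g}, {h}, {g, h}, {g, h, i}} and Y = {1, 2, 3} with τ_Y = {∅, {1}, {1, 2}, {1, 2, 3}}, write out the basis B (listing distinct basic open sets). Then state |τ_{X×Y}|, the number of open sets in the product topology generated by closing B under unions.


Basis B = {∅ × ∅, {g} × {1}, {h} × {1}, {g} × {1, 2}, {g, h} × {1}, {h} × {1, 2}, {g} × {1, 2, 3}, {g, h, i} × {1}, {h} × {1, 2, 3}, {g, h} × {1, 2}, {g, h} × {1, 2, 3}, {g, h, i} × {1, 2}, {g, h, i} × {1, 2, 3}}; |τ_{X×Y}| = 30.

Enumerate products U × V with U ∈ τ_X, V ∈ τ_Y (deduplicated):
  ∅ × ∅ = {} (∅)
  {g} × {1} = {(g,1)}
  {h} × {1} = {(h,1)}
  {g} × {1, 2} = {(g,1), (g,2)}
  {g, h} × {1} = {(g,1), (h,1)}
  {h} × {1, 2} = {(h,1), (h,2)}
  {g} × {1, 2, 3} = {(g,1), (g,2), (g,3)}
  {g, h, i} × {1} = {(g,1), (h,1), (i,1)}
  {h} × {1, 2, 3} = {(h,1), (h,2), (h,3)}
  {g, h} × {1, 2} = {(g,1), (g,2), (h,1), (h,2)}
  {g, h} × {1, 2, 3} = {(g,1), (g,2), (g,3), (h,1), (h,2), (h,3)}
  {g, h, i} × {1, 2} = {(g,1), (g,2), (h,1), (h,2), (i,1), (i,2)}
  {g, h, i} × {1, 2, 3} = {(g,1), (g,2), (g,3), (h,1), (h,2), (h,3), (i,1), (i,2), (i,3)}
These 13 distinct sets form the basis B.
Close under arbitrary unions to get τ_{X×Y}; counting gives |τ_{X×Y}| = 30.


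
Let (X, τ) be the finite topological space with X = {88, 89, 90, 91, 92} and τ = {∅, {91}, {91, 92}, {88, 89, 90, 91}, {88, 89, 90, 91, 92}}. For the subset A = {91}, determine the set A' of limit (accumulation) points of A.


A' = {88, 89, 90, 92}

For each x ∈ X, list the open sets U ∈ τ with x ∈ U, then check whether U ∩ (A ∖ {x}) ≠ ∅ for every such U.
  x = 88: opens ∋ x are {88, 89, 90, 91}, {88, 89, 90, 91, 92}; each meets A ∖ {88}, so x IS a limit point.
  x = 89: opens ∋ x are {88, 89, 90, 91}, {88, 89, 90, 91, 92}; each meets A ∖ {89}, so x IS a limit point.
  x = 90: opens ∋ x are {88, 89, 90, 91}, {88, 89, 90, 91, 92}; each meets A ∖ {90}, so x IS a limit point.
  x = 91: open {91} ∋ x has {91} ∩ (A ∖ {91}) = ∅, so x is NOT a limit point.
  x = 92: opens ∋ x are {91, 92}, {88, 89, 90, 91, 92}; each meets A ∖ {92}, so x IS a limit point.
Collecting: A' = {88, 89, 90, 92}.


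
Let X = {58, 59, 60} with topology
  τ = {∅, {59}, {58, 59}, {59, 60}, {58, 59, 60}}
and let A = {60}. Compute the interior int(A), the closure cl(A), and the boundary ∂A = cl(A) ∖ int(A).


int(A) = ∅, cl(A) = {60}, ∂A = {60}.

Closed sets in (X, τ) are complements of opens:
  closed(X, τ) = {∅, {58}, {60}, {58, 60}, {58, 59, 60}}.
int(A) = ⋃ {U ∈ τ : U ⊆ A}. Opens contained in A: ∅.
Taking the union of these: int(A) = ∅.
cl(A) = ⋂ {C closed : A ⊆ C}. Closed sets containing A: {60}, {58, 60}, {58, 59, 60}.
Intersecting these: cl(A) = {60}.
∂A = cl(A) ∖ int(A) = {60} ∖ ∅ = {60}.


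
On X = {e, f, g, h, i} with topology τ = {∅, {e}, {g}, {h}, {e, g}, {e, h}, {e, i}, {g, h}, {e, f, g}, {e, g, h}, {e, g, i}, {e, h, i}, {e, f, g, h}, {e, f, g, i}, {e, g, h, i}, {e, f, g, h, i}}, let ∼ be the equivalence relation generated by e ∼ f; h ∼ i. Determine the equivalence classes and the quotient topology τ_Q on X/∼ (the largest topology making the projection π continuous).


X/∼ = {[e=f], [g], [h=i]}; |τ_Q| = 4.

Equivalence classes: [e=f], [g], [h=i].
Quotient map π: X → X/∼ sends e ↦ [e=f], f ↦ [e=f], g ↦ [g], h ↦ [h=i], i ↦ [h=i].
For each subset V ⊆ X/∼, compute π^{-1}(V) ⊆ X and check whether π^{-1}(V) ∈ τ. V is open in τ_Q iff π^{-1}(V) ∈ τ.
  V = {}: π^{-1}(V) = ∅ ∈ τ ✓.
  V = {[e=f]}: π^{-1}(V) = {e, f} ∉ τ ✗.
  V = {[g]}: π^{-1}(V) = {g} ∈ τ ✓.
  V = {[e=f], [g]}: π^{-1}(V) = {e, f, g} ∈ τ ✓.
  V = {[h=i]}: π^{-1}(V) = {h, i} ∉ τ ✗.
  V = {[e=f], [h=i]}: π^{-1}(V) = {e, f, h, i} ∉ τ ✗.
  V = {[g], [h=i]}: π^{-1}(V) = {g, h, i} ∉ τ ✗.
  V = {[e=f], [g], [h=i]}: π^{-1}(V) = {e, f, g, h, i} ∈ τ ✓.
Open sets in the quotient: τ_Q = {{}, {[g]}, {[e=f], [g]}, {[e=f], [g], [h=i]}} (4 elements).


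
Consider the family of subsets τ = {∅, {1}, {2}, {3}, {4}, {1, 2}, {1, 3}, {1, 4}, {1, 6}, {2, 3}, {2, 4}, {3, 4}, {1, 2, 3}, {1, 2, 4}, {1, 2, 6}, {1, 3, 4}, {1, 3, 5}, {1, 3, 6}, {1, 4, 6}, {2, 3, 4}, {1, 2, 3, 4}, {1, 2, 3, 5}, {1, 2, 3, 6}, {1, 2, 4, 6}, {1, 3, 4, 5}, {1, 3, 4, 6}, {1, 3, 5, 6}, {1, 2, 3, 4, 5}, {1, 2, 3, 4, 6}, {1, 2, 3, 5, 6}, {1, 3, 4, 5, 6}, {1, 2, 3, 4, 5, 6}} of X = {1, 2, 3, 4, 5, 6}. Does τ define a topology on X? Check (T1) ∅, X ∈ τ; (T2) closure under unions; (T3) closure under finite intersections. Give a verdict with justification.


τ IS a topology on X.

Axiom (T1): ∅ ∈ τ? Yes; X ∈ τ? Yes.
Axiom (T2/T3): check pairwise unions and intersections of members of τ.
All pairwise intersections and unions checked — each lies in τ. Therefore τ satisfies (T1), (T2), (T3): it IS a topology on X.


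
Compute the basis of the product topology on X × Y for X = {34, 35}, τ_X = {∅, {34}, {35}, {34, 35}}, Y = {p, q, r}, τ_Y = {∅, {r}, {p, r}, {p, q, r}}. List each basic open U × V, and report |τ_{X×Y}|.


Basis B = {∅ × ∅, {34} × {r}, {35} × {r}, {34} × {p, r}, {34, 35} × {r}, {35} × {p, r}, {34} × {p, q, r}, {35} × {p, q, r}, {34, 35} × {p, r}, {34, 35} × {p, q, r}}; |τ_{X×Y}| = 16.

Enumerate products U × V with U ∈ τ_X, V ∈ τ_Y (deduplicated):
  ∅ × ∅ = {} (∅)
  {34} × {r} = {(34,r)}
  {35} × {r} = {(35,r)}
  {34} × {p, r} = {(34,p), (34,r)}
  {34, 35} × {r} = {(34,r), (35,r)}
  {35} × {p, r} = {(35,p), (35,r)}
  {34} × {p, q, r} = {(34,p), (34,q), (34,r)}
  {35} × {p, q, r} = {(35,p), (35,q), (35,r)}
  {34, 35} × {p, r} = {(34,p), (34,r), (35,p), (35,r)}
  {34, 35} × {p, q, r} = {(34,p), (34,q), (34,r), (35,p), (35,q), (35,r)}
These 10 distinct sets form the basis B.
Close under arbitrary unions to get τ_{X×Y}; counting gives |τ_{X×Y}| = 16.


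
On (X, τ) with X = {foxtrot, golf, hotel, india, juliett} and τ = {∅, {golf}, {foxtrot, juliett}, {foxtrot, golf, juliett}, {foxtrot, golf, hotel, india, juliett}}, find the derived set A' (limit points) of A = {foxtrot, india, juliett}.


A' = {foxtrot, hotel, india, juliett}

For each x ∈ X, list the open sets U ∈ τ with x ∈ U, then check whether U ∩ (A ∖ {x}) ≠ ∅ for every such U.
  x = foxtrot: opens ∋ x are {foxtrot, juliett}, {foxtrot, golf, juliett}, {foxtrot, golf, hotel, india, juliett}; each meets A ∖ {foxtrot}, so x IS a limit point.
  x = golf: open {golf} ∋ x has {golf} ∩ (A ∖ {golf}) = ∅, so x is NOT a limit point.
  x = hotel: opens ∋ x are {foxtrot, golf, hotel, india, juliett}; each meets A ∖ {hotel}, so x IS a limit point.
  x = india: opens ∋ x are {foxtrot, golf, hotel, india, juliett}; each meets A ∖ {india}, so x IS a limit point.
  x = juliett: opens ∋ x are {foxtrot, juliett}, {foxtrot, golf, juliett}, {foxtrot, golf, hotel, india, juliett}; each meets A ∖ {juliett}, so x IS a limit point.
Collecting: A' = {foxtrot, hotel, india, juliett}.


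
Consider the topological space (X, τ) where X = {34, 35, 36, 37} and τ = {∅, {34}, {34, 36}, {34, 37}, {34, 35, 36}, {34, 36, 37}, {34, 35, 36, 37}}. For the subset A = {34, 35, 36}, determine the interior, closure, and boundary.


int(A) = {34, 35, 36}, cl(A) = {34, 35, 36, 37}, ∂A = {37}.

Closed sets in (X, τ) are complements of opens:
  closed(X, τ) = {∅, {35}, {37}, {35, 36}, {35, 37}, {35, 36, 37}, {34, 35, 36, 37}}.
int(A) = ⋃ {U ∈ τ : U ⊆ A}. Opens contained in A: ∅, {34}, {34, 36}, {34, 35, 36}.
Taking the union of these: int(A) = {34, 35, 36}.
cl(A) = ⋂ {C closed : A ⊆ C}. Closed sets containing A: {34, 35, 36, 37}.
Intersecting these: cl(A) = {34, 35, 36, 37}.
∂A = cl(A) ∖ int(A) = {34, 35, 36, 37} ∖ {34, 35, 36} = {37}.


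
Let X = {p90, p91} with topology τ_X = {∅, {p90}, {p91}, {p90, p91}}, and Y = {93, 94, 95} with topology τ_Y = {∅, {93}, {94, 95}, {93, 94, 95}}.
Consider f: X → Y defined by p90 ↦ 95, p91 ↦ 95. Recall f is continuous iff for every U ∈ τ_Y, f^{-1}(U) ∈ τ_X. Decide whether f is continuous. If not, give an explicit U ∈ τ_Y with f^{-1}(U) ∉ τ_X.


f IS continuous.

Compute f^{-1}(U) for each U ∈ τ_Y:
  U = ∅: f^{-1}(U) = ∅ ∈ τ_X ✓.
  U = {93}: f^{-1}(U) = ∅ ∈ τ_X ✓.
  U = {94, 95}: f^{-1}(U) = {p90, p91} ∈ τ_X ✓.
  U = {93, 94, 95}: f^{-1}(U) = {p90, p91} ∈ τ_X ✓.
Every preimage lies in τ_X, so f IS continuous.


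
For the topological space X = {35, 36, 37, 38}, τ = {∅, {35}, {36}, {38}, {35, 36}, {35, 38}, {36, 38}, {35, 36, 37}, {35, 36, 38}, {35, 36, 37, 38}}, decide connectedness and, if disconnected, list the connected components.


(X, τ) is disconnected; components = [{38}, {35, 36, 37}].

Find clopen sets (U ∈ τ with X ∖ U ∈ τ):
  U = ∅, X ∖ U = {35, 36, 37, 38} — both open, so U is clopen.
  U = {38}, X ∖ U = {35, 36, 37} — both open, so U is clopen.
  U = {35, 36, 37}, X ∖ U = {38} — both open, so U is clopen.
  U = {35, 36, 37, 38}, X ∖ U = ∅ — both open, so U is clopen.
Nontrivial clopen(s) exist: e.g. {35, 36, 37}. So (X, τ) is disconnected.
Compute connected components by grouping points that agree on all clopens:
  component: {38}
  component: {35, 36, 37}
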